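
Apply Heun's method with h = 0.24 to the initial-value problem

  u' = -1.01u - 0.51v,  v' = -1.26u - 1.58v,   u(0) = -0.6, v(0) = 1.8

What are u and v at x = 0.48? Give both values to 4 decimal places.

-0.6301, 1.1318

Heun on (u,v): k1 = f(x_n, state_n); k2 = f(x_n + h, state_n + h·k1); state_{n+1} = state_n + (h/2)·(k1 + k2).
0.000000: (-0.600000, 1.800000)
  k1 = (-0.312000, -2.088000)
  predictor → (-0.674880, 1.298880)
  k2 = (0.019200, -1.201882)
  → (-0.635136, 1.405214)
0.240000: (-0.635136, 1.405214)
  k1 = (-0.075172, -1.419967)
  predictor → (-0.653177, 1.064422)
  k2 = (0.116854, -0.858784)
  → (-0.630134, 1.131764)
(u(0.48), v(0.48)) ≈ (-0.6301, 1.1318)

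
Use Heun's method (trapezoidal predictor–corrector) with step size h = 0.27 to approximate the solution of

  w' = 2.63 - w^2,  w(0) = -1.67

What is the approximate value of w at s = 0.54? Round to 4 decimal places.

Heun: k1 = f(s_n, w_n); k2 = f(s_n + h, w_n + h·k1); w_{n+1} = w_n + (h/2)·(k1 + k2).
s=0.000000, w=-1.670000:
  k1 = f(0.000000, -1.670000) = -0.158900
  k2 = f(0.270000, -1.712903) = -0.304037
  w ← -1.670000 + (0.27/2)·(-0.158900 + (-0.304037)) = -1.732496
s=0.270000, w=-1.732496:
  k1 = f(0.270000, -1.732496) = -0.371544
  k2 = f(0.540000, -1.832813) = -0.729205
  w ← -1.732496 + (0.27/2)·(-0.371544 + (-0.729205)) = -1.881098
w(0.54) ≈ -1.8811

-1.8811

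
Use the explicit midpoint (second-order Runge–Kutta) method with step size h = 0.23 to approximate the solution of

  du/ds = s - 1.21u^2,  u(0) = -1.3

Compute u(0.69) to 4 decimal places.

-10.6294

Midpoint: k1 = f(s_n, u_n); k2 = f(s_n + h/2, u_n + (h/2)·k1); u_{n+1} = u_n + h·k2.
s=0.000000, u=-1.300000:
  k1 = f(0.000000, -1.300000) = -2.044900
  k2 = f(0.115000, -1.535164) = -2.736640
  u ← -1.300000 + 0.23·(-2.736640) = -1.929427
s=0.230000, u=-1.929427:
  k1 = f(0.230000, -1.929427) = -4.274454
  k2 = f(0.345000, -2.420989) = -6.747039
  u ← -1.929427 + 0.23·(-6.747039) = -3.481246
s=0.460000, u=-3.481246:
  k1 = f(0.460000, -3.481246) = -14.204080
  k2 = f(0.575000, -5.114715) = -31.078977
  u ← -3.481246 + 0.23·(-31.078977) = -10.629411
u(0.69) ≈ -10.6294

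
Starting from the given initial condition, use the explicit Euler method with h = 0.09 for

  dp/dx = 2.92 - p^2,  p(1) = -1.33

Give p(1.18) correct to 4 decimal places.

-1.0990

Euler: p_{n+1} = p_n + h·f(x_n, p_n).
x=1.000000, p=-1.330000: f=1.151100 → p ← -1.330000 + 0.09·1.151100 = -1.226401
x=1.090000, p=-1.226401: f=1.415941 → p ← -1.226401 + 0.09·1.415941 = -1.098966
p(1.18) ≈ -1.0990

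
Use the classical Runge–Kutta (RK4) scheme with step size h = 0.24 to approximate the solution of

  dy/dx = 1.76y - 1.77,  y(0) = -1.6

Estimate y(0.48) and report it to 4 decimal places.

RK4: k1 = f(x_n, y_n); k2 = f(x_n + h/2, y_n + (h/2)·k1); k3 = f(x_n + h/2, y_n + (h/2)·k2); k4 = f(x_n + h, y_n + h·k3); y_{n+1} = y_n + (h/6)·(k1 + 2k2 + 2k3 + k4).
x=0.000000, y=-1.600000:
  k1 = f(0.000000, -1.600000) = -4.586000
  k2 = f(0.120000, -2.150320) = -5.554563
  k3 = f(0.120000, -2.266548) = -5.759124
  k4 = f(0.240000, -2.982190) = -7.018654
  y ← -1.600000 + (0.24/6)·(k1 + 2k2 + 2k3 + k4) = -2.969281
x=0.240000, y=-2.969281:
  k1 = f(0.240000, -2.969281) = -6.995935
  k2 = f(0.360000, -3.808793) = -8.473476
  k3 = f(0.360000, -3.986098) = -8.785533
  k4 = f(0.480000, -5.077809) = -10.706944
  y ← -2.969281 + (0.24/6)·(k1 + 2k2 + 2k3 + k4) = -5.058117
y(0.48) ≈ -5.0581

-5.0581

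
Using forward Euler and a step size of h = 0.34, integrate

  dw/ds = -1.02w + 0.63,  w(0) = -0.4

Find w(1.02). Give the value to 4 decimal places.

Euler: w_{n+1} = w_n + h·f(s_n, w_n).
s=0.000000, w=-0.400000: f=1.038000 → w ← -0.400000 + 0.34·1.038000 = -0.047080
s=0.340000, w=-0.047080: f=0.678022 → w ← -0.047080 + 0.34·0.678022 = 0.183447
s=0.680000, w=0.183447: f=0.442884 → w ← 0.183447 + 0.34·0.442884 = 0.334028
w(1.02) ≈ 0.3340

0.3340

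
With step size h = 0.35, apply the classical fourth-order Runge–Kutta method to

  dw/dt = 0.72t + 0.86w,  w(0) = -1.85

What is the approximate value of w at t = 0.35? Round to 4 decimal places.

-2.4508

RK4: k1 = f(t_n, w_n); k2 = f(t_n + h/2, w_n + (h/2)·k1); k3 = f(t_n + h/2, w_n + (h/2)·k2); k4 = f(t_n + h, w_n + h·k3); w_{n+1} = w_n + (h/6)·(k1 + 2k2 + 2k3 + k4).
t=0.000000, w=-1.850000:
  k1 = f(0.000000, -1.850000) = -1.591000
  k2 = f(0.175000, -2.128425) = -1.704445
  k3 = f(0.175000, -2.148278) = -1.721519
  k4 = f(0.350000, -2.452532) = -1.857177
  w ← -1.850000 + (0.35/6)·(k1 + 2k2 + 2k3 + k4) = -2.450840
w(0.35) ≈ -2.4508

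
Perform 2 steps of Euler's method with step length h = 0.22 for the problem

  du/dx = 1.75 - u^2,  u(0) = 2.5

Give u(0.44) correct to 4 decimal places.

Euler: u_{n+1} = u_n + h·f(x_n, u_n).
x=0.000000, u=2.500000: f=-4.500000 → u ← 2.500000 + 0.22·(-4.500000) = 1.510000
x=0.220000, u=1.510000: f=-0.530100 → u ← 1.510000 + 0.22·(-0.530100) = 1.393378
u(0.44) ≈ 1.3934

1.3934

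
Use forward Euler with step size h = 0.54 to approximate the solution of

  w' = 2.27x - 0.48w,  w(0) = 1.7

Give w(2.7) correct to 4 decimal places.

Euler: w_{n+1} = w_n + h·f(x_n, w_n).
x=0.000000, w=1.700000: f=-0.816000 → w ← 1.700000 + 0.54·(-0.816000) = 1.259360
x=0.540000, w=1.259360: f=0.621307 → w ← 1.259360 + 0.54·0.621307 = 1.594866
x=1.080000, w=1.594866: f=1.686064 → w ← 1.594866 + 0.54·1.686064 = 2.505341
x=1.620000, w=2.505341: f=2.474836 → w ← 2.505341 + 0.54·2.474836 = 3.841752
x=2.160000, w=3.841752: f=3.059159 → w ← 3.841752 + 0.54·3.059159 = 5.493698
w(2.7) ≈ 5.4937

5.4937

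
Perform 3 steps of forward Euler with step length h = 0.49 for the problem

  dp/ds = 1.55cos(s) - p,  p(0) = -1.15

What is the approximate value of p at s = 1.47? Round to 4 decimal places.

0.8098

Euler: p_{n+1} = p_n + h·f(s_n, p_n).
s=0.000000, p=-1.150000: f=2.700000 → p ← -1.150000 + 0.49·2.700000 = 0.173000
s=0.490000, p=0.173000: f=1.194616 → p ← 0.173000 + 0.49·1.194616 = 0.758362
s=0.980000, p=0.758362: f=0.105023 → p ← 0.758362 + 0.49·0.105023 = 0.809823
p(1.47) ≈ 0.8098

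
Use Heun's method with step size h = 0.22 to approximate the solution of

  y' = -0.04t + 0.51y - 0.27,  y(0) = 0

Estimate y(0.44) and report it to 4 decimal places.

-0.1370

Heun: k1 = f(t_n, y_n); k2 = f(t_n + h, y_n + h·k1); y_{n+1} = y_n + (h/2)·(k1 + k2).
t=0.000000, y=0.000000:
  k1 = f(0.000000, 0.000000) = -0.270000
  k2 = f(0.220000, -0.059400) = -0.309094
  y ← 0.000000 + (0.22/2)·(-0.270000 + (-0.309094)) = -0.063700
t=0.220000, y=-0.063700:
  k1 = f(0.220000, -0.063700) = -0.311287
  k2 = f(0.440000, -0.132184) = -0.355014
  y ← -0.063700 + (0.22/2)·(-0.311287 + (-0.355014)) = -0.136993
y(0.44) ≈ -0.1370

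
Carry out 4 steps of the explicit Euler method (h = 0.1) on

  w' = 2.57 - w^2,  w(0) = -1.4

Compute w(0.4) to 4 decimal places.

-1.0417

Euler: w_{n+1} = w_n + h·f(x_n, w_n).
x=0.000000, w=-1.400000: f=0.610000 → w ← -1.400000 + 0.1·0.610000 = -1.339000
x=0.100000, w=-1.339000: f=0.777079 → w ← -1.339000 + 0.1·0.777079 = -1.261292
x=0.200000, w=-1.261292: f=0.979142 → w ← -1.261292 + 0.1·0.979142 = -1.163378
x=0.300000, w=-1.163378: f=1.216552 → w ← -1.163378 + 0.1·1.216552 = -1.041723
w(0.4) ≈ -1.0417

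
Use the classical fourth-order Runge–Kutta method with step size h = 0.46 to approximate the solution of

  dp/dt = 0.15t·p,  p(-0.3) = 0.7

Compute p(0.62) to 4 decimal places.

RK4: k1 = f(t_n, p_n); k2 = f(t_n + h/2, p_n + (h/2)·k1); k3 = f(t_n + h/2, p_n + (h/2)·k2); k4 = f(t_n + h, p_n + h·k3); p_{n+1} = p_n + (h/6)·(k1 + 2k2 + 2k3 + k4).
t=-0.300000, p=0.700000:
  k1 = f(-0.300000, 0.700000) = -0.031500
  k2 = f(-0.070000, 0.692755) = -0.007274
  k3 = f(-0.070000, 0.698327) = -0.007332
  k4 = f(0.160000, 0.696627) = 0.016719
  p ← 0.700000 + (0.46/6)·(k1 + 2k2 + 2k3 + k4) = 0.696627
t=0.160000, p=0.696627:
  k1 = f(0.160000, 0.696627) = 0.016719
  k2 = f(0.390000, 0.700473) = 0.040978
  k3 = f(0.390000, 0.706052) = 0.041304
  k4 = f(0.620000, 0.715627) = 0.066553
  p ← 0.696627 + (0.46/6)·(k1 + 2k2 + 2k3 + k4) = 0.715628
p(0.62) ≈ 0.7156

0.7156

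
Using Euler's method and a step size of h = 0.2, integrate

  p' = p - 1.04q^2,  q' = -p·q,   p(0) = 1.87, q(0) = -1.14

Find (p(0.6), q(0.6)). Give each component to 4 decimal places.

2.6762, -0.2365

Euler on (p,q): p_{n+1} = p_n + h·p', q_{n+1} = q_n + h·q'.
0.000000: (1.870000, -1.140000); f=(0.518416, 2.131800) → (1.973683, -0.713640)
0.200000: (1.973683, -0.713640); f=(1.444030, 1.408499) → (2.262489, -0.431940)
0.400000: (2.262489, -0.431940); f=(2.068454, 0.977260) → (2.676180, -0.236488)
(p(0.6), q(0.6)) ≈ (2.6762, -0.2365)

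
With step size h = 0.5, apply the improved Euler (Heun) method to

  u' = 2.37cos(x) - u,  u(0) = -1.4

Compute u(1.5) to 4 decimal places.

0.5416

Heun: k1 = f(x_n, u_n); k2 = f(x_n + h, u_n + h·k1); u_{n+1} = u_n + (h/2)·(k1 + k2).
x=0.000000, u=-1.400000:
  k1 = f(0.000000, -1.400000) = 3.770000
  k2 = f(0.500000, 0.485000) = 1.594871
  u ← -1.400000 + (0.5/2)·(3.770000 + 1.594871) = -0.058782
x=0.500000, u=-0.058782:
  k1 = f(0.500000, -0.058782) = 2.138653
  k2 = f(1.000000, 1.010544) = 0.269972
  u ← -0.058782 + (0.5/2)·(2.138653 + 0.269972) = 0.543374
x=1.000000, u=0.543374:
  k1 = f(1.000000, 0.543374) = 0.737142
  k2 = f(1.500000, 0.911945) = -0.744298
  u ← 0.543374 + (0.5/2)·(0.737142 + (-0.744298)) = 0.541585
u(1.5) ≈ 0.5416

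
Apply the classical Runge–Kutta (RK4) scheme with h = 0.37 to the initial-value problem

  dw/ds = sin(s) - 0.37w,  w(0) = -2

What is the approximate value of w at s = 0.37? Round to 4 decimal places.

-1.6794

RK4: k1 = f(s_n, w_n); k2 = f(s_n + h/2, w_n + (h/2)·k1); k3 = f(s_n + h/2, w_n + (h/2)·k2); k4 = f(s_n + h, w_n + h·k3); w_{n+1} = w_n + (h/6)·(k1 + 2k2 + 2k3 + k4).
s=0.000000, w=-2.000000:
  k1 = f(0.000000, -2.000000) = 0.740000
  k2 = f(0.185000, -1.863100) = 0.873294
  k3 = f(0.185000, -1.838441) = 0.864170
  k4 = f(0.370000, -1.680257) = 0.983311
  w ← -2.000000 + (0.37/6)·(k1 + 2k2 + 2k3 + k4) = -1.679442
w(0.37) ≈ -1.6794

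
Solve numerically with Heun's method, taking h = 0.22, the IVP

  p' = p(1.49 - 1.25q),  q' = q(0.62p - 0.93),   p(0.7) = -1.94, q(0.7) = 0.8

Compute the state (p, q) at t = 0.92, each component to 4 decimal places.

Heun on (p,q): k1 = f(t_n, state_n); k2 = f(t_n + h, state_n + h·k1); state_{n+1} = state_n + (h/2)·(k1 + k2).
0.700000: (-1.940000, 0.800000)
  k1 = (-0.950600, -1.706240)
  predictor → (-2.149132, 0.424627)
  k2 = (-2.061482, -0.960703)
  → (-2.271329, 0.506636)
(p(0.92), q(0.92)) ≈ (-2.2713, 0.5066)

-2.2713, 0.5066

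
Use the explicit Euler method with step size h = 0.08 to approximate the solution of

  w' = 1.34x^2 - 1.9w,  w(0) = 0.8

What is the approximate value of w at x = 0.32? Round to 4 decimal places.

0.4227

Euler: w_{n+1} = w_n + h·f(x_n, w_n).
x=0.000000, w=0.800000: f=-1.520000 → w ← 0.800000 + 0.08·(-1.520000) = 0.678400
x=0.080000, w=0.678400: f=-1.280384 → w ← 0.678400 + 0.08·(-1.280384) = 0.575969
x=0.160000, w=0.575969: f=-1.060038 → w ← 0.575969 + 0.08·(-1.060038) = 0.491166
x=0.240000, w=0.491166: f=-0.856032 → w ← 0.491166 + 0.08·(-0.856032) = 0.422684
w(0.32) ≈ 0.4227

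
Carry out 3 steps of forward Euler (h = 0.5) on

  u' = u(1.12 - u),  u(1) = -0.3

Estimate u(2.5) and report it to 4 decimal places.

Euler: u_{n+1} = u_n + h·f(x_n, u_n).
x=1.000000, u=-0.300000: f=-0.426000 → u ← -0.300000 + 0.5·(-0.426000) = -0.513000
x=1.500000, u=-0.513000: f=-0.837729 → u ← -0.513000 + 0.5·(-0.837729) = -0.931865
x=2.000000, u=-0.931865: f=-1.912060 → u ← -0.931865 + 0.5·(-1.912060) = -1.887894
u(2.5) ≈ -1.8879

-1.8879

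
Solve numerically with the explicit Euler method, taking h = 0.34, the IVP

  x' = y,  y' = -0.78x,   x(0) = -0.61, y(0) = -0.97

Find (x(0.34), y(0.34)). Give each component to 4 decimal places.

-0.9398, -0.8082

Euler on (x,y): x_{n+1} = x_n + h·x', y_{n+1} = y_n + h·y'.
0.000000: (-0.610000, -0.970000); f=(-0.970000, 0.475800) → (-0.939800, -0.808228)
(x(0.34), y(0.34)) ≈ (-0.9398, -0.8082)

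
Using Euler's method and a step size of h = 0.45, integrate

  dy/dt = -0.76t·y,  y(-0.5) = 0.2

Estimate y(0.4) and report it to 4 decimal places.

Euler: y_{n+1} = y_n + h·f(t_n, y_n).
t=-0.500000, y=0.200000: f=0.076000 → y ← 0.200000 + 0.45·0.076000 = 0.234200
t=-0.050000, y=0.234200: f=0.008900 → y ← 0.234200 + 0.45·0.008900 = 0.238205
y(0.4) ≈ 0.2382

0.2382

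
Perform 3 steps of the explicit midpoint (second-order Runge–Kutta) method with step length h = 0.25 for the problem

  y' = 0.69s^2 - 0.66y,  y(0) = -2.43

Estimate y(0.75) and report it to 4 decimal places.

-1.3994

Midpoint: k1 = f(s_n, y_n); k2 = f(s_n + h/2, y_n + (h/2)·k1); y_{n+1} = y_n + h·k2.
s=0.000000, y=-2.430000:
  k1 = f(0.000000, -2.430000) = 1.603800
  k2 = f(0.125000, -2.229525) = 1.482268
  y ← -2.430000 + 0.25·1.482268 = -2.059433
s=0.250000, y=-2.059433:
  k1 = f(0.250000, -2.059433) = 1.402351
  k2 = f(0.375000, -1.884139) = 1.340563
  y ← -2.059433 + 0.25·1.340563 = -1.724292
s=0.500000, y=-1.724292:
  k1 = f(0.500000, -1.724292) = 1.310533
  k2 = f(0.625000, -1.560476) = 1.299445
  y ← -1.724292 + 0.25·1.299445 = -1.399431
y(0.75) ≈ -1.3994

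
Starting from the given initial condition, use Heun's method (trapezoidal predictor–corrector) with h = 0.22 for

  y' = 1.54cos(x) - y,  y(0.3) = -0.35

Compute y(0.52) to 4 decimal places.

Heun: k1 = f(x_n, y_n); k2 = f(x_n + h, y_n + h·k1); y_{n+1} = y_n + (h/2)·(k1 + k2).
x=0.300000, y=-0.350000:
  k1 = f(0.300000, -0.350000) = 1.821218
  k2 = f(0.520000, 0.050668) = 1.285774
  y ← -0.350000 + (0.22/2)·(1.821218 + 1.285774) = -0.008231
y(0.52) ≈ -0.0082

-0.0082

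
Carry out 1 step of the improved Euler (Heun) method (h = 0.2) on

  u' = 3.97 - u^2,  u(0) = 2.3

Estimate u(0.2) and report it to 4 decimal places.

2.1505

Heun: k1 = f(x_n, u_n); k2 = f(x_n + h, u_n + h·k1); u_{n+1} = u_n + (h/2)·(k1 + k2).
x=0.000000, u=2.300000:
  k1 = f(0.000000, 2.300000) = -1.320000
  k2 = f(0.200000, 2.036000) = -0.175296
  u ← 2.300000 + (0.2/2)·(-1.320000 + (-0.175296)) = 2.150470
u(0.2) ≈ 2.1505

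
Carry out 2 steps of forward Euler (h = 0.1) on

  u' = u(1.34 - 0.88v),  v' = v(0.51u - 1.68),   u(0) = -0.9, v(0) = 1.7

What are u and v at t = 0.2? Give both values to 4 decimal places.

Euler on (u,v): u_{n+1} = u_n + h·u', v_{n+1} = v_n + h·v'.
0.000000: (-0.900000, 1.700000); f=(0.140400, -3.636300) → (-0.885960, 1.336370)
0.100000: (-0.885960, 1.336370); f=(-0.145292, -2.848926) → (-0.900489, 1.051477)
(u(0.2), v(0.2)) ≈ (-0.9005, 1.0515)

-0.9005, 1.0515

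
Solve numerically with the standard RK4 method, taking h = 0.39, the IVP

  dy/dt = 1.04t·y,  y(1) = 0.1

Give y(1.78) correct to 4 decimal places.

RK4: k1 = f(t_n, y_n); k2 = f(t_n + h/2, y_n + (h/2)·k1); k3 = f(t_n + h/2, y_n + (h/2)·k2); k4 = f(t_n + h, y_n + h·k3); y_{n+1} = y_n + (h/6)·(k1 + 2k2 + 2k3 + k4).
t=1.000000, y=0.100000:
  k1 = f(1.000000, 0.100000) = 0.104000
  k2 = f(1.195000, 0.120280) = 0.149484
  k3 = f(1.195000, 0.129149) = 0.160507
  k4 = f(1.390000, 0.162598) = 0.235051
  y ← 0.100000 + (0.39/6)·(k1 + 2k2 + 2k3 + k4) = 0.162337
t=1.390000, y=0.162337:
  k1 = f(1.390000, 0.162337) = 0.234675
  k2 = f(1.585000, 0.208099) = 0.343030
  k3 = f(1.585000, 0.229228) = 0.377859
  k4 = f(1.780000, 0.309702) = 0.573321
  y ← 0.162337 + (0.39/6)·(k1 + 2k2 + 2k3 + k4) = 0.308572
y(1.78) ≈ 0.3086

0.3086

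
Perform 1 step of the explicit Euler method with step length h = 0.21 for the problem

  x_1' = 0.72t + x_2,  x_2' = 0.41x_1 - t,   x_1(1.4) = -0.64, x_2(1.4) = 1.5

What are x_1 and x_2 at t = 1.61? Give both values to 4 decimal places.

-0.1133, 1.1509

Euler on (x_1,x_2): x_1_{n+1} = x_1_n + h·x_1', x_2_{n+1} = x_2_n + h·x_2'.
1.400000: (-0.640000, 1.500000); f=(2.508000, -1.662400) → (-0.113320, 1.150896)
(x_1(1.61), x_2(1.61)) ≈ (-0.1133, 1.1509)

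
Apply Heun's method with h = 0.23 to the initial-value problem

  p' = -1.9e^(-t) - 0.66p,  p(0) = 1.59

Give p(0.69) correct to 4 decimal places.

0.2733

Heun: k1 = f(t_n, p_n); k2 = f(t_n + h, p_n + h·k1); p_{n+1} = p_n + (h/2)·(k1 + k2).
t=0.000000, p=1.590000:
  k1 = f(0.000000, 1.590000) = -2.949400
  k2 = f(0.230000, 0.911638) = -2.111295
  p ← 1.590000 + (0.23/2)·(-2.949400 + (-2.111295)) = 1.008020
t=0.230000, p=1.008020:
  k1 = f(0.230000, 1.008020) = -2.174907
  k2 = f(0.460000, 0.507791) = -1.534581
  p ← 1.008020 + (0.23/2)·(-2.174907 + (-1.534581)) = 0.581429
t=0.460000, p=0.581429:
  k1 = f(0.460000, 0.581429) = -1.583182
  k2 = f(0.690000, 0.217297) = -1.096411
  p ← 0.581429 + (0.23/2)·(-1.583182 + (-1.096411)) = 0.273276
p(0.69) ≈ 0.2733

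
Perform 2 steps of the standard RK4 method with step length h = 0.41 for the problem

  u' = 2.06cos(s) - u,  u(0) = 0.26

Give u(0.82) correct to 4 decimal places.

RK4: k1 = f(s_n, u_n); k2 = f(s_n + h/2, u_n + (h/2)·k1); k3 = f(s_n + h/2, u_n + (h/2)·k2); k4 = f(s_n + h, u_n + h·k3); u_{n+1} = u_n + (h/6)·(k1 + 2k2 + 2k3 + k4).
s=0.000000, u=0.260000:
  k1 = f(0.000000, 0.260000) = 1.800000
  k2 = f(0.205000, 0.629000) = 1.387866
  k3 = f(0.205000, 0.544512) = 1.472353
  k4 = f(0.410000, 0.863665) = 1.025604
  u ← 0.260000 + (0.41/6)·(k1 + 2k2 + 2k3 + k4) = 0.843980
s=0.410000, u=0.843980:
  k1 = f(0.410000, 0.843980) = 1.045289
  k2 = f(0.615000, 1.058264) = 0.624289
  k3 = f(0.615000, 0.971959) = 0.710594
  k4 = f(0.820000, 1.135323) = 0.270052
  u ← 0.843980 + (0.41/6)·(k1 + 2k2 + 2k3 + k4) = 1.116295
u(0.82) ≈ 1.1163

1.1163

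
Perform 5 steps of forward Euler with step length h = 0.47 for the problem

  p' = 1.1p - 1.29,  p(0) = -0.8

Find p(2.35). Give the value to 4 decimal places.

-14.6760

Euler: p_{n+1} = p_n + h·f(x_n, p_n).
x=0.000000, p=-0.800000: f=-2.170000 → p ← -0.800000 + 0.47·(-2.170000) = -1.819900
x=0.470000, p=-1.819900: f=-3.291890 → p ← -1.819900 + 0.47·(-3.291890) = -3.367088
x=0.940000, p=-3.367088: f=-4.993797 → p ← -3.367088 + 0.47·(-4.993797) = -5.714173
x=1.410000, p=-5.714173: f=-7.575590 → p ← -5.714173 + 0.47·(-7.575590) = -9.274700
x=1.880000, p=-9.274700: f=-11.492170 → p ← -9.274700 + 0.47·(-11.492170) = -14.676020
p(2.35) ≈ -14.6760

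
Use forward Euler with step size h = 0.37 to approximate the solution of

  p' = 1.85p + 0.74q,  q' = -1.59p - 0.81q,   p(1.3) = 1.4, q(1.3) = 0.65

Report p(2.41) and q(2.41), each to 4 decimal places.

6.5477, -3.6797

Euler on (p,q): p_{n+1} = p_n + h·p', q_{n+1} = q_n + h·q'.
1.300000: (1.400000, 0.650000); f=(3.071000, -2.752500) → (2.536270, -0.368425)
1.670000: (2.536270, -0.368425); f=(4.419465, -3.734245) → (4.171472, -1.750096)
2.040000: (4.171472, -1.750096); f=(6.422152, -5.215063) → (6.547668, -3.679669)
(p(2.41), q(2.41)) ≈ (6.5477, -3.6797)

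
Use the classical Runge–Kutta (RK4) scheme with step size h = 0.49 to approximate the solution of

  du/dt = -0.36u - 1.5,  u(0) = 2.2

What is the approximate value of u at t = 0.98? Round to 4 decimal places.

0.3073

RK4: k1 = f(t_n, u_n); k2 = f(t_n + h/2, u_n + (h/2)·k1); k3 = f(t_n + h/2, u_n + (h/2)·k2); k4 = f(t_n + h, u_n + h·k3); u_{n+1} = u_n + (h/6)·(k1 + 2k2 + 2k3 + k4).
t=0.000000, u=2.200000:
  k1 = f(0.000000, 2.200000) = -2.292000
  k2 = f(0.245000, 1.638460) = -2.089846
  k3 = f(0.245000, 1.687988) = -2.107676
  k4 = f(0.490000, 1.167239) = -1.920206
  u ← 2.200000 + (0.49/6)·(k1 + 2k2 + 2k3 + k4) = 1.170408
t=0.490000, u=1.170408:
  k1 = f(0.490000, 1.170408) = -1.921347
  k2 = f(0.735000, 0.699678) = -1.751884
  k3 = f(0.735000, 0.741196) = -1.766831
  k4 = f(0.980000, 0.304661) = -1.609678
  u ← 1.170408 + (0.49/6)·(k1 + 2k2 + 2k3 + k4) = 0.307318
u(0.98) ≈ 0.3073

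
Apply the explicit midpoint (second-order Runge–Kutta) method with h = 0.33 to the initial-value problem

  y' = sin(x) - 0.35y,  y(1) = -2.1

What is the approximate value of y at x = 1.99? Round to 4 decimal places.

Midpoint: k1 = f(x_n, y_n); k2 = f(x_n + h/2, y_n + (h/2)·k1); y_{n+1} = y_n + h·k2.
x=1.000000, y=-2.100000:
  k1 = f(1.000000, -2.100000) = 1.576471
  k2 = f(1.165000, -1.839882) = 1.562747
  y ← -2.100000 + 0.33·1.562747 = -1.584293
x=1.330000, y=-1.584293:
  k1 = f(1.330000, -1.584293) = 1.525651
  k2 = f(1.495000, -1.332561) = 1.463525
  y ← -1.584293 + 0.33·1.463525 = -1.101330
x=1.660000, y=-1.101330:
  k1 = f(1.660000, -1.101330) = 1.381490
  k2 = f(1.825000, -0.873384) = 1.273548
  y ← -1.101330 + 0.33·1.273548 = -0.681059
y(1.99) ≈ -0.6811

-0.6811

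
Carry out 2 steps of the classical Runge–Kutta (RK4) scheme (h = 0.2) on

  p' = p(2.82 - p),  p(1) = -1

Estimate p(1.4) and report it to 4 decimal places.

RK4: k1 = f(x_n, p_n); k2 = f(x_n + h/2, p_n + (h/2)·k1); k3 = f(x_n + h/2, p_n + (h/2)·k2); k4 = f(x_n + h, p_n + h·k3); p_{n+1} = p_n + (h/6)·(k1 + 2k2 + 2k3 + k4).
x=1.000000, p=-1.000000:
  k1 = f(1.000000, -1.000000) = -3.820000
  k2 = f(1.100000, -1.382000) = -5.807164
  k3 = f(1.100000, -1.580716) = -6.956285
  k4 = f(1.200000, -2.391257) = -12.461454
  p ← -1.000000 + (0.2/6)·(k1 + 2k2 + 2k3 + k4) = -2.393612
x=1.200000, p=-2.393612:
  k1 = f(1.200000, -2.393612) = -12.479362
  k2 = f(1.300000, -3.641548) = -23.530036
  k3 = f(1.300000, -4.746615) = -35.915813
  k4 = f(1.400000, -9.576774) = -118.721108
  p ← -2.393612 + (0.2/6)·(k1 + 2k2 + 2k3 + k4) = -10.730017
p(1.4) ≈ -10.7300

-10.7300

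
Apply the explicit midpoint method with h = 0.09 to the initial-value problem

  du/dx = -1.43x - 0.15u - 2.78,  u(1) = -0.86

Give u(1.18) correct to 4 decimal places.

-1.6077

Midpoint: k1 = f(x_n, u_n); k2 = f(x_n + h/2, u_n + (h/2)·k1); u_{n+1} = u_n + h·k2.
x=1.000000, u=-0.860000:
  k1 = f(1.000000, -0.860000) = -4.081000
  k2 = f(1.045000, -1.043645) = -4.117803
  u ← -0.860000 + 0.09·(-4.117803) = -1.230602
x=1.090000, u=-1.230602:
  k1 = f(1.090000, -1.230602) = -4.154110
  k2 = f(1.135000, -1.417537) = -4.190419
  u ← -1.230602 + 0.09·(-4.190419) = -1.607740
u(1.18) ≈ -1.6077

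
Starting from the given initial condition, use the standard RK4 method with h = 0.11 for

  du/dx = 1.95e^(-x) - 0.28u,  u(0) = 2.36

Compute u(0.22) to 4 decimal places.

2.5921

RK4: k1 = f(x_n, u_n); k2 = f(x_n + h/2, u_n + (h/2)·k1); k3 = f(x_n + h/2, u_n + (h/2)·k2); k4 = f(x_n + h, u_n + h·k3); u_{n+1} = u_n + (h/6)·(k1 + 2k2 + 2k3 + k4).
x=0.000000, u=2.360000:
  k1 = f(0.000000, 2.360000) = 1.289200
  k2 = f(0.055000, 2.430906) = 1.164992
  k3 = f(0.055000, 2.424075) = 1.166905
  k4 = f(0.110000, 2.488360) = 1.050136
  u ← 2.360000 + (0.11/6)·(k1 + 2k2 + 2k3 + k4) = 2.488391
x=0.110000, u=2.488391:
  k1 = f(0.110000, 2.488391) = 1.050127
  k2 = f(0.165000, 2.546148) = 0.940471
  k3 = f(0.165000, 2.540117) = 0.942160
  k4 = f(0.220000, 2.592028) = 0.839144
  u ← 2.488391 + (0.11/6)·(k1 + 2k2 + 2k3 + k4) = 2.592057
u(0.22) ≈ 2.5921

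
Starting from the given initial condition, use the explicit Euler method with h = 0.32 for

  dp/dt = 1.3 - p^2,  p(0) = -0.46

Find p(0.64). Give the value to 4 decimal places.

Euler: p_{n+1} = p_n + h·f(t_n, p_n).
t=0.000000, p=-0.460000: f=1.088400 → p ← -0.460000 + 0.32·1.088400 = -0.111712
t=0.320000, p=-0.111712: f=1.287520 → p ← -0.111712 + 0.32·1.287520 = 0.300295
p(0.64) ≈ 0.3003

0.3003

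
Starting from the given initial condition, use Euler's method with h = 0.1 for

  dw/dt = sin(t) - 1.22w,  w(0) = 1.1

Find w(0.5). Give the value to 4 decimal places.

Euler: w_{n+1} = w_n + h·f(t_n, w_n).
t=0.000000, w=1.100000: f=-1.342000 → w ← 1.100000 + 0.1·(-1.342000) = 0.965800
t=0.100000, w=0.965800: f=-1.078443 → w ← 0.965800 + 0.1·(-1.078443) = 0.857956
t=0.200000, w=0.857956: f=-0.848037 → w ← 0.857956 + 0.1·(-0.848037) = 0.773152
t=0.300000, w=0.773152: f=-0.647725 → w ← 0.773152 + 0.1·(-0.647725) = 0.708380
t=0.400000, w=0.708380: f=-0.474805 → w ← 0.708380 + 0.1·(-0.474805) = 0.660899
w(0.5) ≈ 0.6609

0.6609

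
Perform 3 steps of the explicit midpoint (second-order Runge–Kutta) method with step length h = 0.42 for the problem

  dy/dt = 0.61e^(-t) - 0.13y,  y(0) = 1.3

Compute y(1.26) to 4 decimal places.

1.4951

Midpoint: k1 = f(t_n, y_n); k2 = f(t_n + h/2, y_n + (h/2)·k1); y_{n+1} = y_n + h·k2.
t=0.000000, y=1.300000:
  k1 = f(0.000000, 1.300000) = 0.441000
  k2 = f(0.210000, 1.392610) = 0.313417
  y ← 1.300000 + 0.42·0.313417 = 1.431635
t=0.420000, y=1.431635:
  k1 = f(0.420000, 1.431635) = 0.214686
  k2 = f(0.630000, 1.476719) = 0.132907
  y ← 1.431635 + 0.42·0.132907 = 1.487456
t=0.840000, y=1.487456:
  k1 = f(0.840000, 1.487456) = 0.069974
  k2 = f(1.050000, 1.502151) = 0.018182
  y ← 1.487456 + 0.42·0.018182 = 1.495093
y(1.26) ≈ 1.4951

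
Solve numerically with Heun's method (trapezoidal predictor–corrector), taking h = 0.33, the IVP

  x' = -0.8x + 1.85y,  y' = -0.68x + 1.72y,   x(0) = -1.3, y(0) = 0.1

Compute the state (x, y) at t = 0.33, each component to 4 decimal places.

-0.8427, 0.5020

Heun on (x,y): k1 = f(t_n, state_n); k2 = f(t_n + h, state_n + h·k1); state_{n+1} = state_n + (h/2)·(k1 + k2).
0.000000: (-1.300000, 0.100000)
  k1 = (1.225000, 1.056000)
  predictor → (-0.895750, 0.448480)
  k2 = (1.546288, 1.380496)
  → (-0.842737, 0.502022)
(x(0.33), y(0.33)) ≈ (-0.8427, 0.5020)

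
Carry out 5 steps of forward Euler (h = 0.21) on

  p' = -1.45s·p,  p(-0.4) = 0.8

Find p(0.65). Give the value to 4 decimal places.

0.7599

Euler: p_{n+1} = p_n + h·f(s_n, p_n).
s=-0.400000, p=0.800000: f=0.464000 → p ← 0.800000 + 0.21·0.464000 = 0.897440
s=-0.190000, p=0.897440: f=0.247245 → p ← 0.897440 + 0.21·0.247245 = 0.949361
s=0.020000, p=0.949361: f=-0.027531 → p ← 0.949361 + 0.21·(-0.027531) = 0.943580
s=0.230000, p=0.943580: f=-0.314684 → p ← 0.943580 + 0.21·(-0.314684) = 0.877496
s=0.440000, p=0.877496: f=-0.559843 → p ← 0.877496 + 0.21·(-0.559843) = 0.759929
p(0.65) ≈ 0.7599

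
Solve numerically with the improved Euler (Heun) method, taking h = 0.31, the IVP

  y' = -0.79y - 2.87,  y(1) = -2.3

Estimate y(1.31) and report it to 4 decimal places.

-2.5865

Heun: k1 = f(x_n, y_n); k2 = f(x_n + h, y_n + h·k1); y_{n+1} = y_n + (h/2)·(k1 + k2).
x=1.000000, y=-2.300000:
  k1 = f(1.000000, -2.300000) = -1.053000
  k2 = f(1.310000, -2.626430) = -0.795120
  y ← -2.300000 + (0.31/2)·(-1.053000 + (-0.795120)) = -2.586459
y(1.31) ≈ -2.5865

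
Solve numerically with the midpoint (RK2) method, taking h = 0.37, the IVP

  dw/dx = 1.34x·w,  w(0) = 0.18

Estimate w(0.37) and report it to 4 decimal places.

Midpoint: k1 = f(x_n, w_n); k2 = f(x_n + h/2, w_n + (h/2)·k1); w_{n+1} = w_n + h·k2.
x=0.000000, w=0.180000:
  k1 = f(0.000000, 0.180000) = 0.000000
  k2 = f(0.185000, 0.180000) = 0.044622
  w ← 0.180000 + 0.37·0.044622 = 0.196510
w(0.37) ≈ 0.1965

0.1965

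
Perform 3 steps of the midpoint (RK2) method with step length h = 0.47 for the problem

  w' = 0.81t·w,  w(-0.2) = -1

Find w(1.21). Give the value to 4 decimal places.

-1.7331

Midpoint: k1 = f(t_n, w_n); k2 = f(t_n + h/2, w_n + (h/2)·k1); w_{n+1} = w_n + h·k2.
t=-0.200000, w=-1.000000:
  k1 = f(-0.200000, -1.000000) = 0.162000
  k2 = f(0.035000, -0.961930) = -0.027271
  w ← -1.000000 + 0.47·(-0.027271) = -1.012817
t=0.270000, w=-1.012817:
  k1 = f(0.270000, -1.012817) = -0.221503
  k2 = f(0.505000, -1.064870) = -0.435585
  w ← -1.012817 + 0.47·(-0.435585) = -1.217542
t=0.740000, w=-1.217542:
  k1 = f(0.740000, -1.217542) = -0.729795
  k2 = f(0.975000, -1.389044) = -1.096998
  w ← -1.217542 + 0.47·(-1.096998) = -1.733131
w(1.21) ≈ -1.7331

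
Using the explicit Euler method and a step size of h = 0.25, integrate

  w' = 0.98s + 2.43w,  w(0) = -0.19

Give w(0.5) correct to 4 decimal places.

Euler: w_{n+1} = w_n + h·f(s_n, w_n).
s=0.000000, w=-0.190000: f=-0.461700 → w ← -0.190000 + 0.25·(-0.461700) = -0.305425
s=0.250000, w=-0.305425: f=-0.497183 → w ← -0.305425 + 0.25·(-0.497183) = -0.429721
w(0.5) ≈ -0.4297

-0.4297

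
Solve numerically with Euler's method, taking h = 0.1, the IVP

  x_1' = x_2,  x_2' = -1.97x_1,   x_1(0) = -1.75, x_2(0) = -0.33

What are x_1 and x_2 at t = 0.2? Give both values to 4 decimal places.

-1.7815, 0.3660

Euler on (x_1,x_2): x_1_{n+1} = x_1_n + h·x_1', x_2_{n+1} = x_2_n + h·x_2'.
0.000000: (-1.750000, -0.330000); f=(-0.330000, 3.447500) → (-1.783000, 0.014750)
0.100000: (-1.783000, 0.014750); f=(0.014750, 3.512510) → (-1.781525, 0.366001)
(x_1(0.2), x_2(0.2)) ≈ (-1.7815, 0.3660)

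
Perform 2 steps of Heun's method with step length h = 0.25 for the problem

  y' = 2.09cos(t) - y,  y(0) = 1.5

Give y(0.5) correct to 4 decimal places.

1.6855

Heun: k1 = f(t_n, y_n); k2 = f(t_n + h, y_n + h·k1); y_{n+1} = y_n + (h/2)·(k1 + k2).
t=0.000000, y=1.500000:
  k1 = f(0.000000, 1.500000) = 0.590000
  k2 = f(0.250000, 1.647500) = 0.377527
  y ← 1.500000 + (0.25/2)·(0.590000 + 0.377527) = 1.620941
t=0.250000, y=1.620941:
  k1 = f(0.250000, 1.620941) = 0.404086
  k2 = f(0.500000, 1.721962) = 0.112185
  y ← 1.620941 + (0.25/2)·(0.404086 + 0.112185) = 1.685475
y(0.5) ≈ 1.6855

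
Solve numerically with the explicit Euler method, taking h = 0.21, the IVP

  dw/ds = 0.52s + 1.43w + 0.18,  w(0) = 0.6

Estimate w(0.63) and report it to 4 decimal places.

Euler: w_{n+1} = w_n + h·f(s_n, w_n).
s=0.000000, w=0.600000: f=1.038000 → w ← 0.600000 + 0.21·1.038000 = 0.817980
s=0.210000, w=0.817980: f=1.458911 → w ← 0.817980 + 0.21·1.458911 = 1.124351
s=0.420000, w=1.124351: f=2.006222 → w ← 1.124351 + 0.21·2.006222 = 1.545658
w(0.63) ≈ 1.5457

1.5457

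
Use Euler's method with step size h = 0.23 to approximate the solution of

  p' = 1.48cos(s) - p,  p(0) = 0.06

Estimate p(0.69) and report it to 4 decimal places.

0.7894

Euler: p_{n+1} = p_n + h·f(s_n, p_n).
s=0.000000, p=0.060000: f=1.420000 → p ← 0.060000 + 0.23·1.420000 = 0.386600
s=0.230000, p=0.386600: f=1.054426 → p ← 0.386600 + 0.23·1.054426 = 0.629118
s=0.460000, p=0.629118: f=0.697040 → p ← 0.629118 + 0.23·0.697040 = 0.789437
p(0.69) ≈ 0.7894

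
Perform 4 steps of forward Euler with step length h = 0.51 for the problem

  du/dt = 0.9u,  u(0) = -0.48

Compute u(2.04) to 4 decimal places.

-2.1750

Euler: u_{n+1} = u_n + h·f(t_n, u_n).
t=0.000000, u=-0.480000: f=-0.432000 → u ← -0.480000 + 0.51·(-0.432000) = -0.700320
t=0.510000, u=-0.700320: f=-0.630288 → u ← -0.700320 + 0.51·(-0.630288) = -1.021767
t=1.020000, u=-1.021767: f=-0.919590 → u ← -1.021767 + 0.51·(-0.919590) = -1.490758
t=1.530000, u=-1.490758: f=-1.341682 → u ← -1.490758 + 0.51·(-1.341682) = -2.175016
u(2.04) ≈ -2.1750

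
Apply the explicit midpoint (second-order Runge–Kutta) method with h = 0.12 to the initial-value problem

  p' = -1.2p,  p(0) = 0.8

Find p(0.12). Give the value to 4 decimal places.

Midpoint: k1 = f(t_n, p_n); k2 = f(t_n + h/2, p_n + (h/2)·k1); p_{n+1} = p_n + h·k2.
t=0.000000, p=0.800000:
  k1 = f(0.000000, 0.800000) = -0.960000
  k2 = f(0.060000, 0.742400) = -0.890880
  p ← 0.800000 + 0.12·(-0.890880) = 0.693094
p(0.12) ≈ 0.6931

0.6931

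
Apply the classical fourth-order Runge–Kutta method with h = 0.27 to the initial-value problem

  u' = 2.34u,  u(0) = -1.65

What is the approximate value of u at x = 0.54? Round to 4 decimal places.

-5.8321

RK4: k1 = f(x_n, u_n); k2 = f(x_n + h/2, u_n + (h/2)·k1); k3 = f(x_n + h/2, u_n + (h/2)·k2); k4 = f(x_n + h, u_n + h·k3); u_{n+1} = u_n + (h/6)·(k1 + 2k2 + 2k3 + k4).
x=0.000000, u=-1.650000:
  k1 = f(0.000000, -1.650000) = -3.861000
  k2 = f(0.135000, -2.171235) = -5.080690
  k3 = f(0.135000, -2.335893) = -5.465990
  k4 = f(0.270000, -3.125817) = -7.314412
  u ← -1.650000 + (0.27/6)·(k1 + 2k2 + 2k3 + k4) = -3.102095
x=0.270000, u=-3.102095:
  k1 = f(0.270000, -3.102095) = -7.258902
  k2 = f(0.405000, -4.082046) = -9.551989
  k3 = f(0.405000, -4.391613) = -10.276375
  k4 = f(0.540000, -5.876716) = -13.751515
  u ← -3.102095 + (0.27/6)·(k1 + 2k2 + 2k3 + k4) = -5.832116
u(0.54) ≈ -5.8321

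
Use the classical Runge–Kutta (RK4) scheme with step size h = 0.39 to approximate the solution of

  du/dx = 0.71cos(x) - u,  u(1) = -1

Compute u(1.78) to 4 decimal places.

RK4: k1 = f(x_n, u_n); k2 = f(x_n + h/2, u_n + (h/2)·k1); k3 = f(x_n + h/2, u_n + (h/2)·k2); k4 = f(x_n + h, u_n + h·k3); u_{n+1} = u_n + (h/6)·(k1 + 2k2 + 2k3 + k4).
x=1.000000, u=-1.000000:
  k1 = f(1.000000, -1.000000) = 1.383615
  k2 = f(1.195000, -0.730195) = 0.990775
  k3 = f(1.195000, -0.806799) = 1.067378
  k4 = f(1.390000, -0.583722) = 0.711390
  u ← -1.000000 + (0.39/6)·(k1 + 2k2 + 2k3 + k4) = -0.596265
x=1.390000, u=-0.596265:
  k1 = f(1.390000, -0.596265) = 0.723932
  k2 = f(1.585000, -0.455098) = 0.445014
  k3 = f(1.585000, -0.509487) = 0.499403
  k4 = f(1.780000, -0.401498) = 0.254044
  u ← -0.596265 + (0.39/6)·(k1 + 2k2 + 2k3 + k4) = -0.409922
u(1.78) ≈ -0.4099

-0.4099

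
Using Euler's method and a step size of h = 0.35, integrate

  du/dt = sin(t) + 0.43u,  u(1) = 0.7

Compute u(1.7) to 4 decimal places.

1.6069

Euler: u_{n+1} = u_n + h·f(t_n, u_n).
t=1.000000, u=0.700000: f=1.142471 → u ← 0.700000 + 0.35·1.142471 = 1.099865
t=1.350000, u=1.099865: f=1.448665 → u ← 1.099865 + 0.35·1.448665 = 1.606898
u(1.7) ≈ 1.6069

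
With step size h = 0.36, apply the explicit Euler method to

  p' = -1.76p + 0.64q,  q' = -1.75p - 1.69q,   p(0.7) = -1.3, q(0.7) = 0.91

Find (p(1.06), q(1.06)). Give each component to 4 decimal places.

Euler on (p,q): p_{n+1} = p_n + h·p', q_{n+1} = q_n + h·q'.
0.700000: (-1.300000, 0.910000); f=(2.870400, 0.737100) → (-0.266656, 1.175356)
(p(1.06), q(1.06)) ≈ (-0.2667, 1.1754)

-0.2667, 1.1754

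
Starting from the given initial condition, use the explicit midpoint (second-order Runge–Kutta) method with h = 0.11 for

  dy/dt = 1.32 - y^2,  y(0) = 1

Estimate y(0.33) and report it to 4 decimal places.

Midpoint: k1 = f(t_n, y_n); k2 = f(t_n + h/2, y_n + (h/2)·k1); y_{n+1} = y_n + h·k2.
t=0.000000, y=1.000000:
  k1 = f(0.000000, 1.000000) = 0.320000
  k2 = f(0.055000, 1.017600) = 0.284490
  y ← 1.000000 + 0.11·0.284490 = 1.031294
t=0.110000, y=1.031294:
  k1 = f(0.110000, 1.031294) = 0.256433
  k2 = f(0.165000, 1.045398) = 0.227144
  y ← 1.031294 + 0.11·0.227144 = 1.056280
t=0.220000, y=1.056280:
  k1 = f(0.220000, 1.056280) = 0.204273
  k2 = f(0.275000, 1.067515) = 0.180412
  y ← 1.056280 + 0.11·0.180412 = 1.076125
y(0.33) ≈ 1.0761

1.0761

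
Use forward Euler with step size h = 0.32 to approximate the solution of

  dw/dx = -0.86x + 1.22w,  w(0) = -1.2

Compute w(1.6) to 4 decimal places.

-7.5324

Euler: w_{n+1} = w_n + h·f(x_n, w_n).
x=0.000000, w=-1.200000: f=-1.464000 → w ← -1.200000 + 0.32·(-1.464000) = -1.668480
x=0.320000, w=-1.668480: f=-2.310746 → w ← -1.668480 + 0.32·(-2.310746) = -2.407919
x=0.640000, w=-2.407919: f=-3.488061 → w ← -2.407919 + 0.32·(-3.488061) = -3.524098
x=0.960000, w=-3.524098: f=-5.125000 → w ← -3.524098 + 0.32·(-5.125000) = -5.164098
x=1.280000, w=-5.164098: f=-7.400999 → w ← -5.164098 + 0.32·(-7.400999) = -7.532418
w(1.6) ≈ -7.5324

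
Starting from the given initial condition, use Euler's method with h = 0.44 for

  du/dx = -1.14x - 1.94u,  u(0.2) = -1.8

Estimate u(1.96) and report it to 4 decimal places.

Euler: u_{n+1} = u_n + h·f(x_n, u_n).
x=0.200000, u=-1.800000: f=3.264000 → u ← -1.800000 + 0.44·3.264000 = -0.363840
x=0.640000, u=-0.363840: f=-0.023750 → u ← -0.363840 + 0.44·(-0.023750) = -0.374290
x=1.080000, u=-0.374290: f=-0.505077 → u ← -0.374290 + 0.44·(-0.505077) = -0.596524
x=1.520000, u=-0.596524: f=-0.575543 → u ← -0.596524 + 0.44·(-0.575543) = -0.849763
u(1.96) ≈ -0.8498

-0.8498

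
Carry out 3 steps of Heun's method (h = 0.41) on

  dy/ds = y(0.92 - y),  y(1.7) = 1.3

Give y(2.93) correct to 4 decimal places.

1.0231

Heun: k1 = f(s_n, y_n); k2 = f(s_n + h, y_n + h·k1); y_{n+1} = y_n + (h/2)·(k1 + k2).
s=1.700000, y=1.300000:
  k1 = f(1.700000, 1.300000) = -0.494000
  k2 = f(2.110000, 1.097460) = -0.194755
  y ← 1.300000 + (0.41/2)·(-0.494000 + (-0.194755)) = 1.158805
s=2.110000, y=1.158805:
  k1 = f(2.110000, 1.158805) = -0.276729
  k2 = f(2.520000, 1.045346) = -0.131030
  y ← 1.158805 + (0.41/2)·(-0.276729 + (-0.131030)) = 1.075215
s=2.520000, y=1.075215:
  k1 = f(2.520000, 1.075215) = -0.166889
  k2 = f(2.930000, 1.006790) = -0.087379
  y ← 1.075215 + (0.41/2)·(-0.166889 + (-0.087379)) = 1.023090
y(2.93) ≈ 1.0231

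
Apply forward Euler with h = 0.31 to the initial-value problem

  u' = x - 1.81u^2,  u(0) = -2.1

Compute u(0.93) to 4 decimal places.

Euler: u_{n+1} = u_n + h·f(x_n, u_n).
x=0.000000, u=-2.100000: f=-7.982100 → u ← -2.100000 + 0.31·(-7.982100) = -4.574451
x=0.310000, u=-4.574451: f=-37.565340 → u ← -4.574451 + 0.31·(-37.565340) = -16.219706
x=0.620000, u=-16.219706: f=-475.552757 → u ← -16.219706 + 0.31·(-475.552757) = -163.641061
u(0.93) ≈ -163.6411

-163.6411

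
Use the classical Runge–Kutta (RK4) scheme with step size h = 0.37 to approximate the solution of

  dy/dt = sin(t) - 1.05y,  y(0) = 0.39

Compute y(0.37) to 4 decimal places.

0.3242

RK4: k1 = f(t_n, y_n); k2 = f(t_n + h/2, y_n + (h/2)·k1); k3 = f(t_n + h/2, y_n + (h/2)·k2); k4 = f(t_n + h, y_n + h·k3); y_{n+1} = y_n + (h/6)·(k1 + 2k2 + 2k3 + k4).
t=0.000000, y=0.390000:
  k1 = f(0.000000, 0.390000) = -0.409500
  k2 = f(0.185000, 0.314242) = -0.146008
  k3 = f(0.185000, 0.362989) = -0.197191
  k4 = f(0.370000, 0.317039) = 0.028724
  y ← 0.390000 + (0.37/6)·(k1 + 2k2 + 2k3 + k4) = 0.324191
y(0.37) ≈ 0.3242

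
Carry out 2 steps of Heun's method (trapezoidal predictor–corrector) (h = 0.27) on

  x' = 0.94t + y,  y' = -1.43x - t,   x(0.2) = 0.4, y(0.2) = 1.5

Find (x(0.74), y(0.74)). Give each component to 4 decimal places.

1.2685, 0.5871

Heun on (x,y): k1 = f(t_n, state_n); k2 = f(t_n + h, state_n + h·k1); state_{n+1} = state_n + (h/2)·(k1 + k2).
0.200000: (0.400000, 1.500000)
  k1 = (1.688000, -0.772000)
  predictor → (0.855760, 1.291560)
  k2 = (1.733360, -1.693737)
  → (0.861884, 1.167126)
0.470000: (0.861884, 1.167126)
  k1 = (1.608926, -1.702494)
  predictor → (1.296293, 0.707452)
  k2 = (1.403052, -2.593700)
  → (1.268501, 0.587139)
(x(0.74), y(0.74)) ≈ (1.2685, 0.5871)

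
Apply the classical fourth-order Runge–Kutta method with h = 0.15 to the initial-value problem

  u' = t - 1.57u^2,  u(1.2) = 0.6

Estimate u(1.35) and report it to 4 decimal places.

RK4: k1 = f(t_n, u_n); k2 = f(t_n + h/2, u_n + (h/2)·k1); k3 = f(t_n + h/2, u_n + (h/2)·k2); k4 = f(t_n + h, u_n + h·k3); u_{n+1} = u_n + (h/6)·(k1 + 2k2 + 2k3 + k4).
t=1.200000, u=0.600000:
  k1 = f(1.200000, 0.600000) = 0.634800
  k2 = f(1.275000, 0.647610) = 0.616544
  k3 = f(1.275000, 0.646241) = 0.619325
  k4 = f(1.350000, 0.692899) = 0.596229
  u ← 0.600000 + (0.15/6)·(k1 + 2k2 + 2k3 + k4) = 0.692569
u(1.35) ≈ 0.6926

0.6926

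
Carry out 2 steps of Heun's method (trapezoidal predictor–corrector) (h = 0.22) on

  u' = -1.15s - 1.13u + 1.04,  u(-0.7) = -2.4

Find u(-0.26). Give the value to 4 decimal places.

-0.9336

Heun: k1 = f(s_n, u_n); k2 = f(s_n + h, u_n + h·k1); u_{n+1} = u_n + (h/2)·(k1 + k2).
s=-0.700000, u=-2.400000:
  k1 = f(-0.700000, -2.400000) = 4.557000
  k2 = f(-0.480000, -1.397460) = 3.171130
  u ← -2.400000 + (0.22/2)·(4.557000 + 3.171130) = -1.549906
s=-0.480000, u=-1.549906:
  k1 = f(-0.480000, -1.549906) = 3.343393
  k2 = f(-0.260000, -0.814359) = 2.259226
  u ← -1.549906 + (0.22/2)·(3.343393 + 2.259226) = -0.933618
u(-0.26) ≈ -0.9336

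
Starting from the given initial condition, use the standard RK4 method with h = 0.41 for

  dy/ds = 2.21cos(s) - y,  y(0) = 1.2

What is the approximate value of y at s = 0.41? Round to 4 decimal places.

1.5168

RK4: k1 = f(s_n, y_n); k2 = f(s_n + h/2, y_n + (h/2)·k1); k3 = f(s_n + h/2, y_n + (h/2)·k2); k4 = f(s_n + h, y_n + h·k3); y_{n+1} = y_n + (h/6)·(k1 + 2k2 + 2k3 + k4).
s=0.000000, y=1.200000:
  k1 = f(0.000000, 1.200000) = 1.010000
  k2 = f(0.205000, 1.407050) = 0.756675
  k3 = f(0.205000, 1.355118) = 0.808606
  k4 = f(0.410000, 1.531529) = 0.495308
  y ← 1.200000 + (0.41/6)·(k1 + 2k2 + 2k3 + k4) = 1.516785
y(0.41) ≈ 1.5168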